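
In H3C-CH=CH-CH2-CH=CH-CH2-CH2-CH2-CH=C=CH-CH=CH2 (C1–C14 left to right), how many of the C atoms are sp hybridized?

C1: sp3
C2: sp2
C3: sp2
C4: sp3
C5: sp2
C6: sp2
C7: sp3
C8: sp3
C9: sp3
C10: sp2
C11: sp ✓
C12: sp2
C13: sp2
C14: sp2
C11 → 1 sp carbon.

1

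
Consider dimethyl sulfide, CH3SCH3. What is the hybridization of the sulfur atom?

sp3

The sulfur atom carries 2 σ bonds and 2 lone pairs, giving a steric number of 4, so it is sp3.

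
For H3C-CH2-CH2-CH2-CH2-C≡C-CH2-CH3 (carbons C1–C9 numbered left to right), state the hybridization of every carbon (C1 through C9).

C1 has 4 σ bonds: steric number 4 → sp3.
C2 has 4 σ bonds: steric number 4 → sp3.
C3 has 4 σ bonds: steric number 4 → sp3.
C4 — 4 σ bonds. Steric number 4, so sp3.
C5 (4 σ bonds) has steric number 4: sp3.
C6 carries 2 σ bonds, plus two π bonds, giving a steric number of 2, so it is sp.
C7 is sp: 2 σ bonds, plus two π bonds, 2 electron-density regions.
C8 (4 σ bonds) has steric number 4: sp3.
C9: 4 σ bonds; 4 regions of electron density → sp3.

C1 sp3, C2 sp3, C3 sp3, C4 sp3, C5 sp3, C6 sp, C7 sp, C8 sp3, C9 sp3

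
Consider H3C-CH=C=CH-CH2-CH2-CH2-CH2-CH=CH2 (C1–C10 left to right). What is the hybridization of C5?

C5: 4 σ bonds — 4 electron domains, sp3.

sp3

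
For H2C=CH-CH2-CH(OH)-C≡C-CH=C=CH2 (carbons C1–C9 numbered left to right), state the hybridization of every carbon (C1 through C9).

C1 — 3 σ bonds, plus one π bond. Steric number 3, so sp2.
C2 is sp2: 3 σ bonds, plus one π bond, 3 electron-density regions.
C3 (4 σ bonds) has steric number 4: sp3.
C4 (4 σ bonds) has steric number 4: sp3.
C5 is sp: 2 σ bonds, plus two π bonds, 2 electron-density regions.
C6 (2 σ bonds, plus two π bonds) has steric number 2: sp.
C7: 3 σ bonds, plus one π bond; 3 regions of electron density → sp2.
C8 carries 2 σ bonds, plus two π bonds, giving a steric number of 2, so it is sp.
C9: 3 σ bonds, plus one π bond — 3 electron domains, sp2.

C1 sp2, C2 sp2, C3 sp3, C4 sp3, C5 sp, C6 sp, C7 sp2, C8 sp, C9 sp2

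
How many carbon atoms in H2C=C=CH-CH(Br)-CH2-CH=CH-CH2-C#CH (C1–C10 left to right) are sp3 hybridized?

3

C1: sp2
C2: sp
C3: sp2
C4: sp3 ✓
C5: sp3 ✓
C6: sp2
C7: sp2
C8: sp3 ✓
C9: sp
C10: sp
C4, C5, C8 → 3 sp3 carbons.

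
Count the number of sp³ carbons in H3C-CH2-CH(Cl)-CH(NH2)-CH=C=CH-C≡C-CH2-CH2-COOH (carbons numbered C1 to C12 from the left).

6

C1: sp3 ✓
C2: sp3 ✓
C3: sp3 ✓
C4: sp3 ✓
C5: sp2
C6: sp
C7: sp2
C8: sp
C9: sp
C10: sp3 ✓
C11: sp3 ✓
C12: sp2
C1, C2, C3, C4, C10, C11 → 6 sp3 carbons.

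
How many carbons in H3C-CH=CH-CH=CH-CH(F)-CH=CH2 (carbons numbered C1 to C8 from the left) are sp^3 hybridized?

2

C1: sp3 ✓
C2: sp2
C3: sp2
C4: sp2
C5: sp2
C6: sp3 ✓
C7: sp2
C8: sp2
C1, C6 → 2 sp3 carbons.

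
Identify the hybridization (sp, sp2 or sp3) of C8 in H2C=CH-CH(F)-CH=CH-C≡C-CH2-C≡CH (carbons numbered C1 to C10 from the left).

C8: 4 σ bonds; 4 regions of electron density → sp3.

sp³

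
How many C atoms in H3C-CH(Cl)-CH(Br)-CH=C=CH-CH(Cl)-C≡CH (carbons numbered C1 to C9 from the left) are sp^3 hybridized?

C1: sp3 ✓
C2: sp3 ✓
C3: sp3 ✓
C4: sp2
C5: sp
C6: sp2
C7: sp3 ✓
C8: sp
C9: sp
C1, C2, C3, C7 → 4 sp3 carbons.

4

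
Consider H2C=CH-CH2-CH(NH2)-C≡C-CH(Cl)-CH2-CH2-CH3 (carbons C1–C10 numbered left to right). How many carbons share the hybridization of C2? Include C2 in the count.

C2 is sp2 (one π bond).
C1: sp2 ✓
C2: sp2 ✓
C3: sp3
C4: sp3
C5: sp
C6: sp
C7: sp3
C8: sp3
C9: sp3
C10: sp3
2 carbons are sp2.

2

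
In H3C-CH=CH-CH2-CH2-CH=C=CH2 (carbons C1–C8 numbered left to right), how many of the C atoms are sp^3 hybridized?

3

C1: sp3 ✓
C2: sp2
C3: sp2
C4: sp3 ✓
C5: sp3 ✓
C6: sp2
C7: sp
C8: sp2
C1, C4, C5 → 3 sp3 carbons.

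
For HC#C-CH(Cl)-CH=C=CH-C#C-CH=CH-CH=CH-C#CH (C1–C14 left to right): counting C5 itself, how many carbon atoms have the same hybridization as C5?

C5 is sp (two π bonds).
C1: sp ✓
C2: sp ✓
C3: sp3
C4: sp2
C5: sp ✓
C6: sp2
C7: sp ✓
C8: sp ✓
C9: sp2
C10: sp2
C11: sp2
C12: sp2
C13: sp ✓
C14: sp ✓
7 carbons are sp.

7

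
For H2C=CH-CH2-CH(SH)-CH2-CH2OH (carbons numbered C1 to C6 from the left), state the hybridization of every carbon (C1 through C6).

C1 sp2, C2 sp2, C3 sp3, C4 sp3, C5 sp3, C6 sp3

C1 — 3 σ bonds, plus one π bond. Steric number 3, so sp2.
C2 carries 3 σ bonds, plus one π bond, giving a steric number of 3, so it is sp2.
C3 carries 4 σ bonds, giving a steric number of 4, so it is sp3.
C4 (4 σ bonds) has steric number 4: sp3.
C5 (4 σ bonds) has steric number 4: sp3.
C6 (4 σ bonds) has steric number 4: sp3.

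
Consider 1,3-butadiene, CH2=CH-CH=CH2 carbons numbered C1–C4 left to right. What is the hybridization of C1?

sp^2

C1: 3 σ bonds, plus one π bond — 3 electron domains, sp2.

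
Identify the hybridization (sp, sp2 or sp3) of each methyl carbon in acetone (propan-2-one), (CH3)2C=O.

Each methyl carbon has 4 σ bonds: steric number 4 → sp3.

sp³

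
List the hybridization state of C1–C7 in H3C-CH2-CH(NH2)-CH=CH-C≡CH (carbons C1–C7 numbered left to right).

C1 sp3, C2 sp3, C3 sp3, C4 sp2, C5 sp2, C6 sp, C7 sp

C1: 4 σ bonds — 4 electron domains, sp3.
C2 carries 4 σ bonds, giving a steric number of 4, so it is sp3.
C3 carries 4 σ bonds, giving a steric number of 4, so it is sp3.
C4 (3 σ bonds, plus one π bond) has steric number 3: sp2.
C5: 3 σ bonds, plus one π bond; 3 regions of electron density → sp2.
C6 has 2 σ bonds, plus two π bonds: steric number 2 → sp.
C7 is sp: 2 σ bonds, plus two π bonds, 2 electron-density regions.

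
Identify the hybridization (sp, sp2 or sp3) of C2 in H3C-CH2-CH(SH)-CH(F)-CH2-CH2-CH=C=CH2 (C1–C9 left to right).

sp3

C2 (4 σ bonds) has steric number 4: sp3.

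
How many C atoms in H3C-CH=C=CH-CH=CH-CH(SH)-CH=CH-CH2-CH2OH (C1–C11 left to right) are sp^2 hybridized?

6

C1: sp3
C2: sp2 ✓
C3: sp
C4: sp2 ✓
C5: sp2 ✓
C6: sp2 ✓
C7: sp3
C8: sp2 ✓
C9: sp2 ✓
C10: sp3
C11: sp3
C2, C4, C5, C6, C8, C9 → 6 sp2 carbons.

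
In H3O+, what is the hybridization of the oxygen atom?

Three σ bonds + one lone pair = steric number 4 → sp3.

sp³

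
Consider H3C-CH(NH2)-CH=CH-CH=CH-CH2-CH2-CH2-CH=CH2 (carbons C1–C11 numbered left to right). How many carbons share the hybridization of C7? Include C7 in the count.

C7 is sp3 (only σ bonds).
C1: sp3 ✓
C2: sp3 ✓
C3: sp2
C4: sp2
C5: sp2
C6: sp2
C7: sp3 ✓
C8: sp3 ✓
C9: sp3 ✓
C10: sp2
C11: sp2
5 carbons are sp3.

5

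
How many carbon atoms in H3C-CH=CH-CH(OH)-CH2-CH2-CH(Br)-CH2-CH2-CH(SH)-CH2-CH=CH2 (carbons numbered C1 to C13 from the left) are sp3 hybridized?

C1: sp3 ✓
C2: sp2
C3: sp2
C4: sp3 ✓
C5: sp3 ✓
C6: sp3 ✓
C7: sp3 ✓
C8: sp3 ✓
C9: sp3 ✓
C10: sp3 ✓
C11: sp3 ✓
C12: sp2
C13: sp2
C1, C4, C5, C6, C7, C8, C9, C10, C11 → 9 sp3 carbons.

9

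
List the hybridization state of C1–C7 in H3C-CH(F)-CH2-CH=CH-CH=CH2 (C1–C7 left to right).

C1 (4 σ bonds) has steric number 4: sp3.
C2 has 4 σ bonds: steric number 4 → sp3.
C3 — 4 σ bonds. Steric number 4, so sp3.
C4 is sp2: 3 σ bonds, plus one π bond, 3 electron-density regions.
C5 carries 3 σ bonds, plus one π bond, giving a steric number of 3, so it is sp2.
C6 carries 3 σ bonds, plus one π bond, giving a steric number of 3, so it is sp2.
C7 carries 3 σ bonds, plus one π bond, giving a steric number of 3, so it is sp2.

C1 sp3, C2 sp3, C3 sp3, C4 sp2, C5 sp2, C6 sp2, C7 sp2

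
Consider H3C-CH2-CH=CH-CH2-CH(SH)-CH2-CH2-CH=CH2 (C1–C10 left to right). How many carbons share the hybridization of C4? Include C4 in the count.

C4 is sp2 (one π bond).
C1: sp3
C2: sp3
C3: sp2 ✓
C4: sp2 ✓
C5: sp3
C6: sp3
C7: sp3
C8: sp3
C9: sp2 ✓
C10: sp2 ✓
4 carbons are sp2.

4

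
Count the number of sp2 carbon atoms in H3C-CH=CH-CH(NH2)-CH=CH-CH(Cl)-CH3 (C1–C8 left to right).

4

C1: sp3
C2: sp2 ✓
C3: sp2 ✓
C4: sp3
C5: sp2 ✓
C6: sp2 ✓
C7: sp3
C8: sp3
C2, C3, C5, C6 → 4 sp2 carbons.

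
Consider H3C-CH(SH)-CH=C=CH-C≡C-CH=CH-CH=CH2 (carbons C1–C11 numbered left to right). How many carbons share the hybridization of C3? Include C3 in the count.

C3 is sp2 (one π bond).
C1: sp3
C2: sp3
C3: sp2 ✓
C4: sp
C5: sp2 ✓
C6: sp
C7: sp
C8: sp2 ✓
C9: sp2 ✓
C10: sp2 ✓
C11: sp2 ✓
6 carbons are sp2.

6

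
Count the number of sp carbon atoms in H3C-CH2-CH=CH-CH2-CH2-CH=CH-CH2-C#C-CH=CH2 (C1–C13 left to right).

2

C1: sp3
C2: sp3
C3: sp2
C4: sp2
C5: sp3
C6: sp3
C7: sp2
C8: sp2
C9: sp3
C10: sp ✓
C11: sp ✓
C12: sp2
C13: sp2
C10, C11 → 2 sp carbons.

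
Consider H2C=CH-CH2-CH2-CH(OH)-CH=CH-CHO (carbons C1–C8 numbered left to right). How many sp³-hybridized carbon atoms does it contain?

C1: sp2
C2: sp2
C3: sp3 ✓
C4: sp3 ✓
C5: sp3 ✓
C6: sp2
C7: sp2
C8: sp2
C3, C4, C5 → 3 sp3 carbons.

3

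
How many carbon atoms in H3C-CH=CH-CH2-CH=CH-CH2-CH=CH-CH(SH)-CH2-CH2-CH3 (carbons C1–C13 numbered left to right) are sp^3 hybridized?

C1: sp3 ✓
C2: sp2
C3: sp2
C4: sp3 ✓
C5: sp2
C6: sp2
C7: sp3 ✓
C8: sp2
C9: sp2
C10: sp3 ✓
C11: sp3 ✓
C12: sp3 ✓
C13: sp3 ✓
C1, C4, C7, C10, C11, C12, C13 → 7 sp3 carbons.

7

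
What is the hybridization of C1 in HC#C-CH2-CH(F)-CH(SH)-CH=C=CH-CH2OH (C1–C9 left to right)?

C1 is sp: 2 σ bonds, plus two π bonds, 2 electron-density regions.

sp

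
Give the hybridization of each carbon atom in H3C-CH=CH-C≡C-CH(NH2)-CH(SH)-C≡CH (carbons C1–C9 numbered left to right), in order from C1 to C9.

C1 sp3, C2 sp2, C3 sp2, C4 sp, C5 sp, C6 sp3, C7 sp3, C8 sp, C9 sp

C1 (4 σ bonds) has steric number 4: sp3.
C2 (3 σ bonds, plus one π bond) has steric number 3: sp2.
C3 carries 3 σ bonds, plus one π bond, giving a steric number of 3, so it is sp2.
C4 (2 σ bonds, plus two π bonds) has steric number 2: sp.
C5 (2 σ bonds, plus two π bonds) has steric number 2: sp.
C6 — 4 σ bonds. Steric number 4, so sp3.
C7 carries 4 σ bonds, giving a steric number of 4, so it is sp3.
C8 has 2 σ bonds, plus two π bonds: steric number 2 → sp.
C9: 2 σ bonds, plus two π bonds — 2 electron domains, sp.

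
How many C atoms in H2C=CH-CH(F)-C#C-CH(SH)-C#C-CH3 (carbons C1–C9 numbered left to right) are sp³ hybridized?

3

C1: sp2
C2: sp2
C3: sp3 ✓
C4: sp
C5: sp
C6: sp3 ✓
C7: sp
C8: sp
C9: sp3 ✓
C3, C6, C9 → 3 sp3 carbons.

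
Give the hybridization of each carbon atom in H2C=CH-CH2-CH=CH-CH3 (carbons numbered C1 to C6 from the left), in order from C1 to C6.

C1 sp2, C2 sp2, C3 sp3, C4 sp2, C5 sp2, C6 sp3

C1: 3 σ bonds, plus one π bond; 3 regions of electron density → sp2.
C2: 3 σ bonds, plus one π bond; 3 regions of electron density → sp2.
C3: 4 σ bonds — 4 electron domains, sp3.
C4 is sp2: 3 σ bonds, plus one π bond, 3 electron-density regions.
C5 is sp2: 3 σ bonds, plus one π bond, 3 electron-density regions.
C6: 4 σ bonds; 4 regions of electron density → sp3.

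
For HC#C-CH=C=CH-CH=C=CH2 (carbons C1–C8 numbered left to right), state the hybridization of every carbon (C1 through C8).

C1 sp, C2 sp, C3 sp2, C4 sp, C5 sp2, C6 sp2, C7 sp, C8 sp2

C1 has 2 σ bonds, plus two π bonds: steric number 2 → sp.
C2 is sp: 2 σ bonds, plus two π bonds, 2 electron-density regions.
C3: 3 σ bonds, plus one π bond; 3 regions of electron density → sp2.
C4: 2 σ bonds, plus two π bonds; 2 regions of electron density → sp.
C5: 3 σ bonds, plus one π bond; 3 regions of electron density → sp2.
C6 is sp2: 3 σ bonds, plus one π bond, 3 electron-density regions.
C7 has 2 σ bonds, plus two π bonds: steric number 2 → sp.
C8: 3 σ bonds, plus one π bond — 3 electron domains, sp2.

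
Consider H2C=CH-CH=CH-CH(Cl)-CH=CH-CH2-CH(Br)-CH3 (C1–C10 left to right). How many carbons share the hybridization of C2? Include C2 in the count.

C2 is sp2 (one π bond).
C1: sp2 ✓
C2: sp2 ✓
C3: sp2 ✓
C4: sp2 ✓
C5: sp3
C6: sp2 ✓
C7: sp2 ✓
C8: sp3
C9: sp3
C10: sp3
6 carbons are sp2.

6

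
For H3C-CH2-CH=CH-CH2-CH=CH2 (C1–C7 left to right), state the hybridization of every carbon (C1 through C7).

C1: 4 σ bonds — 4 electron domains, sp3.
C2 (4 σ bonds) has steric number 4: sp3.
C3 (3 σ bonds, plus one π bond) has steric number 3: sp2.
C4 — 3 σ bonds, plus one π bond. Steric number 3, so sp2.
C5 carries 4 σ bonds, giving a steric number of 4, so it is sp3.
C6: 3 σ bonds, plus one π bond — 3 electron domains, sp2.
C7: 3 σ bonds, plus one π bond — 3 electron domains, sp2.

C1 sp3, C2 sp3, C3 sp2, C4 sp2, C5 sp3, C6 sp2, C7 sp2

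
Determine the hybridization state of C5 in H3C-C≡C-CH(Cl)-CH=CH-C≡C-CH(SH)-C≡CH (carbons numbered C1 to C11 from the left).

sp2

C5 has 3 σ bonds, plus one π bond: steric number 3 → sp2.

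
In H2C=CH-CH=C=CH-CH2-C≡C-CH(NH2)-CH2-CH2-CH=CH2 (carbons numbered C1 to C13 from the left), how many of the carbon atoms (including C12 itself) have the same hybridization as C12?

C12 is sp2 (one π bond).
C1: sp2 ✓
C2: sp2 ✓
C3: sp2 ✓
C4: sp
C5: sp2 ✓
C6: sp3
C7: sp
C8: sp
C9: sp3
C10: sp3
C11: sp3
C12: sp2 ✓
C13: sp2 ✓
6 carbons are sp2.

6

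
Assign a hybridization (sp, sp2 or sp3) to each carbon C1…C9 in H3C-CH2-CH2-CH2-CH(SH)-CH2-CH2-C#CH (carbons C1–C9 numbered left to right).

C1 — 4 σ bonds. Steric number 4, so sp3.
C2 (4 σ bonds) has steric number 4: sp3.
C3: 4 σ bonds; 4 regions of electron density → sp3.
C4 has 4 σ bonds: steric number 4 → sp3.
C5 is sp3: 4 σ bonds, 4 electron-density regions.
C6: 4 σ bonds; 4 regions of electron density → sp3.
C7 (4 σ bonds) has steric number 4: sp3.
C8 is sp: 2 σ bonds, plus two π bonds, 2 electron-density regions.
C9 has 2 σ bonds, plus two π bonds: steric number 2 → sp.

C1 sp3, C2 sp3, C3 sp3, C4 sp3, C5 sp3, C6 sp3, C7 sp3, C8 sp, C9 sp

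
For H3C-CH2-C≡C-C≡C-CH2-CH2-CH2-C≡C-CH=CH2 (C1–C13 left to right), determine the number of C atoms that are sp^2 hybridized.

C1: sp3
C2: sp3
C3: sp
C4: sp
C5: sp
C6: sp
C7: sp3
C8: sp3
C9: sp3
C10: sp
C11: sp
C12: sp2 ✓
C13: sp2 ✓
C12, C13 → 2 sp2 carbons.

2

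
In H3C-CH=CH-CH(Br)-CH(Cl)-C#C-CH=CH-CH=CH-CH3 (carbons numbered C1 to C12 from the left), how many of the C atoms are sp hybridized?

2

C1: sp3
C2: sp2
C3: sp2
C4: sp3
C5: sp3
C6: sp ✓
C7: sp ✓
C8: sp2
C9: sp2
C10: sp2
C11: sp2
C12: sp3
C6, C7 → 2 sp carbons.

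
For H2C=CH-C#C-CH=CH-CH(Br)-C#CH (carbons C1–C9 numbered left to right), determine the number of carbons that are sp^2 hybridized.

C1: sp2 ✓
C2: sp2 ✓
C3: sp
C4: sp
C5: sp2 ✓
C6: sp2 ✓
C7: sp3
C8: sp
C9: sp
C1, C2, C5, C6 → 4 sp2 carbons.

4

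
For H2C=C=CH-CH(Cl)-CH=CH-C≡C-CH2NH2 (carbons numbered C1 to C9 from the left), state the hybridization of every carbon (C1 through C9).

C1 sp2, C2 sp, C3 sp2, C4 sp3, C5 sp2, C6 sp2, C7 sp, C8 sp, C9 sp3

C1 has 3 σ bonds, plus one π bond: steric number 3 → sp2.
C2 (2 σ bonds, plus two π bonds) has steric number 2: sp.
C3: 3 σ bonds, plus one π bond — 3 electron domains, sp2.
C4 has 4 σ bonds: steric number 4 → sp3.
C5 carries 3 σ bonds, plus one π bond, giving a steric number of 3, so it is sp2.
C6: 3 σ bonds, plus one π bond — 3 electron domains, sp2.
C7 carries 2 σ bonds, plus two π bonds, giving a steric number of 2, so it is sp.
C8 has 2 σ bonds, plus two π bonds: steric number 2 → sp.
C9 carries 4 σ bonds, giving a steric number of 4, so it is sp3.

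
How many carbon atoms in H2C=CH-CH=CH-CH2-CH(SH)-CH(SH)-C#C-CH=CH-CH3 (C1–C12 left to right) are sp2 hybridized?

C1: sp2 ✓
C2: sp2 ✓
C3: sp2 ✓
C4: sp2 ✓
C5: sp3
C6: sp3
C7: sp3
C8: sp
C9: sp
C10: sp2 ✓
C11: sp2 ✓
C12: sp3
C1, C2, C3, C4, C10, C11 → 6 sp2 carbons.

6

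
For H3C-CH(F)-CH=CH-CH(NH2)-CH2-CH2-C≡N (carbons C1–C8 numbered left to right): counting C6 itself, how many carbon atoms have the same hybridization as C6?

5

C6 is sp3 (only σ bonds).
C1: sp3 ✓
C2: sp3 ✓
C3: sp2
C4: sp2
C5: sp3 ✓
C6: sp3 ✓
C7: sp3 ✓
C8: sp
5 carbons are sp3.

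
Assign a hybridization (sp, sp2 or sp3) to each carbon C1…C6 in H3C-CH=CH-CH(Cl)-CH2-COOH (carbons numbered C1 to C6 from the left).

C1 (4 σ bonds) has steric number 4: sp3.
C2: 3 σ bonds, plus one π bond — 3 electron domains, sp2.
C3: 3 σ bonds, plus one π bond — 3 electron domains, sp2.
C4 is sp3: 4 σ bonds, 4 electron-density regions.
C5 — 4 σ bonds. Steric number 4, so sp3.
C6 is sp2: 3 σ bonds, plus one π bond, 3 electron-density regions.

C1 sp3, C2 sp2, C3 sp2, C4 sp3, C5 sp3, C6 sp2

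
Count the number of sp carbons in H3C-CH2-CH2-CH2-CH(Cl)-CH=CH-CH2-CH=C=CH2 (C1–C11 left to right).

C1: sp3
C2: sp3
C3: sp3
C4: sp3
C5: sp3
C6: sp2
C7: sp2
C8: sp3
C9: sp2
C10: sp ✓
C11: sp2
C10 → 1 sp carbon.

1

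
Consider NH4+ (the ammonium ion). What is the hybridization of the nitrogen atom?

Four σ bonds, no lone pair → sp3, tetrahedral.

sp³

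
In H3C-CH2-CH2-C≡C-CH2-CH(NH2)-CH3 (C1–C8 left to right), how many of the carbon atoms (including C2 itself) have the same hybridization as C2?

C2 is sp3 (only σ bonds).
C1: sp3 ✓
C2: sp3 ✓
C3: sp3 ✓
C4: sp
C5: sp
C6: sp3 ✓
C7: sp3 ✓
C8: sp3 ✓
6 carbons are sp3.

6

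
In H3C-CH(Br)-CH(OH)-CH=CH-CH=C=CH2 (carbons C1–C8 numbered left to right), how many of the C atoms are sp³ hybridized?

C1: sp3 ✓
C2: sp3 ✓
C3: sp3 ✓
C4: sp2
C5: sp2
C6: sp2
C7: sp
C8: sp2
C1, C2, C3 → 3 sp3 carbons.

3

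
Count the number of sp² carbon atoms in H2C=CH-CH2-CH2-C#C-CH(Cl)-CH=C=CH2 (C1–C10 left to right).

4

C1: sp2 ✓
C2: sp2 ✓
C3: sp3
C4: sp3
C5: sp
C6: sp
C7: sp3
C8: sp2 ✓
C9: sp
C10: sp2 ✓
C1, C2, C8, C10 → 4 sp2 carbons.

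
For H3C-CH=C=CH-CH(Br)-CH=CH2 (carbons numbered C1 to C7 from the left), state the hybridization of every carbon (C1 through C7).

C1 sp3, C2 sp2, C3 sp, C4 sp2, C5 sp3, C6 sp2, C7 sp2

C1 (4 σ bonds) has steric number 4: sp3.
C2: 3 σ bonds, plus one π bond — 3 electron domains, sp2.
C3 carries 2 σ bonds, plus two π bonds, giving a steric number of 2, so it is sp.
C4 carries 3 σ bonds, plus one π bond, giving a steric number of 3, so it is sp2.
C5 — 4 σ bonds. Steric number 4, so sp3.
C6 has 3 σ bonds, plus one π bond: steric number 3 → sp2.
C7 (3 σ bonds, plus one π bond) has steric number 3: sp2.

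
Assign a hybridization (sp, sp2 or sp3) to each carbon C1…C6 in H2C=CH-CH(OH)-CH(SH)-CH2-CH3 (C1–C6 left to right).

C1 sp2, C2 sp2, C3 sp3, C4 sp3, C5 sp3, C6 sp3

C1 (3 σ bonds, plus one π bond) has steric number 3: sp2.
C2 (3 σ bonds, plus one π bond) has steric number 3: sp2.
C3 has 4 σ bonds: steric number 4 → sp3.
C4 carries 4 σ bonds, giving a steric number of 4, so it is sp3.
C5 (4 σ bonds) has steric number 4: sp3.
C6 carries 4 σ bonds, giving a steric number of 4, so it is sp3.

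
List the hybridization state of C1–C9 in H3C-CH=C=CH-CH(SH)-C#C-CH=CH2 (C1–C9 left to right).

C1: 4 σ bonds — 4 electron domains, sp3.
C2 is sp2: 3 σ bonds, plus one π bond, 3 electron-density regions.
C3: 2 σ bonds, plus two π bonds; 2 regions of electron density → sp.
C4: 3 σ bonds, plus one π bond — 3 electron domains, sp2.
C5 — 4 σ bonds. Steric number 4, so sp3.
C6 (2 σ bonds, plus two π bonds) has steric number 2: sp.
C7 (2 σ bonds, plus two π bonds) has steric number 2: sp.
C8 — 3 σ bonds, plus one π bond. Steric number 3, so sp2.
C9 carries 3 σ bonds, plus one π bond, giving a steric number of 3, so it is sp2.

C1 sp3, C2 sp2, C3 sp, C4 sp2, C5 sp3, C6 sp, C7 sp, C8 sp2, C9 sp2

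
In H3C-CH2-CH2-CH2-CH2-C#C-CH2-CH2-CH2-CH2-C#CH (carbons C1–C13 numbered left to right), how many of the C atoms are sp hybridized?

C1: sp3
C2: sp3
C3: sp3
C4: sp3
C5: sp3
C6: sp ✓
C7: sp ✓
C8: sp3
C9: sp3
C10: sp3
C11: sp3
C12: sp ✓
C13: sp ✓
C6, C7, C12, C13 → 4 sp carbons.

4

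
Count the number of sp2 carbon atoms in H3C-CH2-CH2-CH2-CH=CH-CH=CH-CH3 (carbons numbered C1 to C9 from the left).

C1: sp3
C2: sp3
C3: sp3
C4: sp3
C5: sp2 ✓
C6: sp2 ✓
C7: sp2 ✓
C8: sp2 ✓
C9: sp3
C5, C6, C7, C8 → 4 sp2 carbons.

4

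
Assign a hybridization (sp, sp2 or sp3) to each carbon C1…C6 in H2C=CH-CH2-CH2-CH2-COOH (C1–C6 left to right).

C1 sp2, C2 sp2, C3 sp3, C4 sp3, C5 sp3, C6 sp2

C1 has 3 σ bonds, plus one π bond: steric number 3 → sp2.
C2 is sp2: 3 σ bonds, plus one π bond, 3 electron-density regions.
C3 — 4 σ bonds. Steric number 4, so sp3.
C4 carries 4 σ bonds, giving a steric number of 4, so it is sp3.
C5 has 4 σ bonds: steric number 4 → sp3.
C6 — 3 σ bonds, plus one π bond. Steric number 3, so sp2.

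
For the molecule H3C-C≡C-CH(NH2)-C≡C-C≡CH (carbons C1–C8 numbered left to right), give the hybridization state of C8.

sp

C8: 2 σ bonds, plus two π bonds; 2 regions of electron density → sp.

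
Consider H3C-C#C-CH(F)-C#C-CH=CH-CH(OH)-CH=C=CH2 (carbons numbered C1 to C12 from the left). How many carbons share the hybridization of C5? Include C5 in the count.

5

C5 is sp (two π bonds).
C1: sp3
C2: sp ✓
C3: sp ✓
C4: sp3
C5: sp ✓
C6: sp ✓
C7: sp2
C8: sp2
C9: sp3
C10: sp2
C11: sp ✓
C12: sp2
5 carbons are sp.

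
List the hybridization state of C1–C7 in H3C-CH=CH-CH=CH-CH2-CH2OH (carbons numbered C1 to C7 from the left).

C1 sp3, C2 sp2, C3 sp2, C4 sp2, C5 sp2, C6 sp3, C7 sp3

C1 is sp3: 4 σ bonds, 4 electron-density regions.
C2 has 3 σ bonds, plus one π bond: steric number 3 → sp2.
C3: 3 σ bonds, plus one π bond; 3 regions of electron density → sp2.
C4: 3 σ bonds, plus one π bond — 3 electron domains, sp2.
C5 (3 σ bonds, plus one π bond) has steric number 3: sp2.
C6 carries 4 σ bonds, giving a steric number of 4, so it is sp3.
C7 carries 4 σ bonds, giving a steric number of 4, so it is sp3.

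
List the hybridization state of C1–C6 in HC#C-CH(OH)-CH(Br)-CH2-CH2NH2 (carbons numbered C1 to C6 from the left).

C1 is sp: 2 σ bonds, plus two π bonds, 2 electron-density regions.
C2 (2 σ bonds, plus two π bonds) has steric number 2: sp.
C3 is sp3: 4 σ bonds, 4 electron-density regions.
C4 has 4 σ bonds: steric number 4 → sp3.
C5 carries 4 σ bonds, giving a steric number of 4, so it is sp3.
C6 (4 σ bonds) has steric number 4: sp3.

C1 sp, C2 sp, C3 sp3, C4 sp3, C5 sp3, C6 sp3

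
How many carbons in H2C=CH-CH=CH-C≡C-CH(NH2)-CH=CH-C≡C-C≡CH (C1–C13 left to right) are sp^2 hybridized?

6

C1: sp2 ✓
C2: sp2 ✓
C3: sp2 ✓
C4: sp2 ✓
C5: sp
C6: sp
C7: sp3
C8: sp2 ✓
C9: sp2 ✓
C10: sp
C11: sp
C12: sp
C13: sp
C1, C2, C3, C4, C8, C9 → 6 sp2 carbons.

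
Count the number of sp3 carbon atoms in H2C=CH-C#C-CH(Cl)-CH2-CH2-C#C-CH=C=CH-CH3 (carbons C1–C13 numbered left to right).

C1: sp2
C2: sp2
C3: sp
C4: sp
C5: sp3 ✓
C6: sp3 ✓
C7: sp3 ✓
C8: sp
C9: sp
C10: sp2
C11: sp
C12: sp2
C13: sp3 ✓
C5, C6, C7, C13 → 4 sp3 carbons.

4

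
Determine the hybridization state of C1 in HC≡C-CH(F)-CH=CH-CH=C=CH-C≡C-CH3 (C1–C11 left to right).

sp

C1 — 2 σ bonds, plus two π bonds. Steric number 2, so sp.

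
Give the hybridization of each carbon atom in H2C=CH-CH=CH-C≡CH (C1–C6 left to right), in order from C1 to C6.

C1 sp2, C2 sp2, C3 sp2, C4 sp2, C5 sp, C6 sp

C1 — 3 σ bonds, plus one π bond. Steric number 3, so sp2.
C2 has 3 σ bonds, plus one π bond: steric number 3 → sp2.
C3: 3 σ bonds, plus one π bond; 3 regions of electron density → sp2.
C4 carries 3 σ bonds, plus one π bond, giving a steric number of 3, so it is sp2.
C5: 2 σ bonds, plus two π bonds — 2 electron domains, sp.
C6 is sp: 2 σ bonds, plus two π bonds, 2 electron-density regions.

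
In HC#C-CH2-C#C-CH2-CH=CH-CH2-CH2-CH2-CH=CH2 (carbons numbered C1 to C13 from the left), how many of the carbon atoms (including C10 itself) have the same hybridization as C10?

5

C10 is sp3 (only σ bonds).
C1: sp
C2: sp
C3: sp3 ✓
C4: sp
C5: sp
C6: sp3 ✓
C7: sp2
C8: sp2
C9: sp3 ✓
C10: sp3 ✓
C11: sp3 ✓
C12: sp2
C13: sp2
5 carbons are sp3.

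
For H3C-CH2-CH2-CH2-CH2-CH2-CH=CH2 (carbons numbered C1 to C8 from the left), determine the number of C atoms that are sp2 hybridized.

2

C1: sp3
C2: sp3
C3: sp3
C4: sp3
C5: sp3
C6: sp3
C7: sp2 ✓
C8: sp2 ✓
C7, C8 → 2 sp2 carbons.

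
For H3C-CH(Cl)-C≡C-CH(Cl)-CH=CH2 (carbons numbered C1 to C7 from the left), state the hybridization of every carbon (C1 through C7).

C1 carries 4 σ bonds, giving a steric number of 4, so it is sp3.
C2 (4 σ bonds) has steric number 4: sp3.
C3 has 2 σ bonds, plus two π bonds: steric number 2 → sp.
C4 is sp: 2 σ bonds, plus two π bonds, 2 electron-density regions.
C5: 4 σ bonds; 4 regions of electron density → sp3.
C6: 3 σ bonds, plus one π bond — 3 electron domains, sp2.
C7 (3 σ bonds, plus one π bond) has steric number 3: sp2.

C1 sp3, C2 sp3, C3 sp, C4 sp, C5 sp3, C6 sp2, C7 sp2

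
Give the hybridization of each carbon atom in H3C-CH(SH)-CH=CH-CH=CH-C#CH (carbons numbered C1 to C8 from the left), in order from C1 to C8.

C1 sp3, C2 sp3, C3 sp2, C4 sp2, C5 sp2, C6 sp2, C7 sp, C8 sp

C1 — 4 σ bonds. Steric number 4, so sp3.
C2: 4 σ bonds; 4 regions of electron density → sp3.
C3 (3 σ bonds, plus one π bond) has steric number 3: sp2.
C4 has 3 σ bonds, plus one π bond: steric number 3 → sp2.
C5 is sp2: 3 σ bonds, plus one π bond, 3 electron-density regions.
C6 (3 σ bonds, plus one π bond) has steric number 3: sp2.
C7 — 2 σ bonds, plus two π bonds. Steric number 2, so sp.
C8: 2 σ bonds, plus two π bonds; 2 regions of electron density → sp.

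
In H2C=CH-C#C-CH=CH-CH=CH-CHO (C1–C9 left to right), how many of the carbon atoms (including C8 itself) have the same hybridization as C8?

C8 is sp2 (one π bond).
C1: sp2 ✓
C2: sp2 ✓
C3: sp
C4: sp
C5: sp2 ✓
C6: sp2 ✓
C7: sp2 ✓
C8: sp2 ✓
C9: sp2 ✓
7 carbons are sp2.

7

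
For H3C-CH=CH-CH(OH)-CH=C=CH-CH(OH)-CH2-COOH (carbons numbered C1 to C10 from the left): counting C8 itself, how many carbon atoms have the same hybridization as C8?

C8 is sp3 (only σ bonds).
C1: sp3 ✓
C2: sp2
C3: sp2
C4: sp3 ✓
C5: sp2
C6: sp
C7: sp2
C8: sp3 ✓
C9: sp3 ✓
C10: sp2
4 carbons are sp3.

4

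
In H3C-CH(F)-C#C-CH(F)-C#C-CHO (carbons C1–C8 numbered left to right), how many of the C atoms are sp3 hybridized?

3

C1: sp3 ✓
C2: sp3 ✓
C3: sp
C4: sp
C5: sp3 ✓
C6: sp
C7: sp
C8: sp2
C1, C2, C5 → 3 sp3 carbons.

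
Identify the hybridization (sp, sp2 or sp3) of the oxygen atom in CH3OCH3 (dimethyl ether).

sp3

Two σ bonds + two lone pairs = steric number 4 → sp3.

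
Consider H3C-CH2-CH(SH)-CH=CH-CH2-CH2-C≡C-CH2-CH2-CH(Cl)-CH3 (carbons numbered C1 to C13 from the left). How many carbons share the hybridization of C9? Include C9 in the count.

2

C9 is sp (two π bonds).
C1: sp3
C2: sp3
C3: sp3
C4: sp2
C5: sp2
C6: sp3
C7: sp3
C8: sp ✓
C9: sp ✓
C10: sp3
C11: sp3
C12: sp3
C13: sp3
2 carbons are sp.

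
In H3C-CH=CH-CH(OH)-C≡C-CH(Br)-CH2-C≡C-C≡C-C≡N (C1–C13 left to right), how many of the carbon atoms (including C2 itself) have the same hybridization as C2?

2

C2 is sp2 (one π bond).
C1: sp3
C2: sp2 ✓
C3: sp2 ✓
C4: sp3
C5: sp
C6: sp
C7: sp3
C8: sp3
C9: sp
C10: sp
C11: sp
C12: sp
C13: sp
2 carbons are sp2.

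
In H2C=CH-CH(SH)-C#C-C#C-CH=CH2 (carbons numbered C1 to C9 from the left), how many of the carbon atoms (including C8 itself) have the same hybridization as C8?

C8 is sp2 (one π bond).
C1: sp2 ✓
C2: sp2 ✓
C3: sp3
C4: sp
C5: sp
C6: sp
C7: sp
C8: sp2 ✓
C9: sp2 ✓
4 carbons are sp2.

4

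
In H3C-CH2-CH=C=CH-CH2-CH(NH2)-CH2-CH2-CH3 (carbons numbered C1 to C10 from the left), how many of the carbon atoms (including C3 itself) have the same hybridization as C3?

C3 is sp2 (one π bond).
C1: sp3
C2: sp3
C3: sp2 ✓
C4: sp
C5: sp2 ✓
C6: sp3
C7: sp3
C8: sp3
C9: sp3
C10: sp3
2 carbons are sp2.

2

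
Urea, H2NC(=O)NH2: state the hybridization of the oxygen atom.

sp2

The oxygen atom has 1 σ bond and 2 lone pairs, plus one π bond: steric number 3 → sp2.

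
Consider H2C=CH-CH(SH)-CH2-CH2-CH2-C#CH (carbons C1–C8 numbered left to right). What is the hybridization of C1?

C1: 3 σ bonds, plus one π bond — 3 electron domains, sp2.

sp²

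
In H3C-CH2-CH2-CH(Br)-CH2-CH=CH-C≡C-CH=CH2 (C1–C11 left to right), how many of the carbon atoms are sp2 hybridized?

4

C1: sp3
C2: sp3
C3: sp3
C4: sp3
C5: sp3
C6: sp2 ✓
C7: sp2 ✓
C8: sp
C9: sp
C10: sp2 ✓
C11: sp2 ✓
C6, C7, C10, C11 → 4 sp2 carbons.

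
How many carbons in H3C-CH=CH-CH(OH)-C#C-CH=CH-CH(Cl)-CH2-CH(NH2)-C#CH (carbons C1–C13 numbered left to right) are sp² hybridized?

C1: sp3
C2: sp2 ✓
C3: sp2 ✓
C4: sp3
C5: sp
C6: sp
C7: sp2 ✓
C8: sp2 ✓
C9: sp3
C10: sp3
C11: sp3
C12: sp
C13: sp
C2, C3, C7, C8 → 4 sp2 carbons.

4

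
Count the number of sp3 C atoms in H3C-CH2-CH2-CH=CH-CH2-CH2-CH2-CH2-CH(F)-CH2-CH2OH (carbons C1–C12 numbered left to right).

10

C1: sp3 ✓
C2: sp3 ✓
C3: sp3 ✓
C4: sp2
C5: sp2
C6: sp3 ✓
C7: sp3 ✓
C8: sp3 ✓
C9: sp3 ✓
C10: sp3 ✓
C11: sp3 ✓
C12: sp3 ✓
C1, C2, C3, C6, C7, C8, C9, C10, C11, C12 → 10 sp3 carbons.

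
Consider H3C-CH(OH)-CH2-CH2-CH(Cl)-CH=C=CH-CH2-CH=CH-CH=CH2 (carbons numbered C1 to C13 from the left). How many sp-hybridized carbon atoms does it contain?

1

C1: sp3
C2: sp3
C3: sp3
C4: sp3
C5: sp3
C6: sp2
C7: sp ✓
C8: sp2
C9: sp3
C10: sp2
C11: sp2
C12: sp2
C13: sp2
C7 → 1 sp carbon.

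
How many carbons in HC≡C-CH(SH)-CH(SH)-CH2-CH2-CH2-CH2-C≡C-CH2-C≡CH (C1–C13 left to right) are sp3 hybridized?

C1: sp
C2: sp
C3: sp3 ✓
C4: sp3 ✓
C5: sp3 ✓
C6: sp3 ✓
C7: sp3 ✓
C8: sp3 ✓
C9: sp
C10: sp
C11: sp3 ✓
C12: sp
C13: sp
C3, C4, C5, C6, C7, C8, C11 → 7 sp3 carbons.

7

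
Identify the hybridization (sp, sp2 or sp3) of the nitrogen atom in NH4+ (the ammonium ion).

sp³

Four σ bonds, no lone pair → sp3, tetrahedral.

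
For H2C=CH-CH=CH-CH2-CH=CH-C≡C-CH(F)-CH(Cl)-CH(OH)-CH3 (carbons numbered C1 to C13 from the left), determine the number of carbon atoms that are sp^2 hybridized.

6

C1: sp2 ✓
C2: sp2 ✓
C3: sp2 ✓
C4: sp2 ✓
C5: sp3
C6: sp2 ✓
C7: sp2 ✓
C8: sp
C9: sp
C10: sp3
C11: sp3
C12: sp3
C13: sp3
C1, C2, C3, C4, C6, C7 → 6 sp2 carbons.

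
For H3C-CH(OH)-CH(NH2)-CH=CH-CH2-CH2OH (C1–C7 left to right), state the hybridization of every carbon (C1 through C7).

C1 sp3, C2 sp3, C3 sp3, C4 sp2, C5 sp2, C6 sp3, C7 sp3

C1 — 4 σ bonds. Steric number 4, so sp3.
C2 carries 4 σ bonds, giving a steric number of 4, so it is sp3.
C3 (4 σ bonds) has steric number 4: sp3.
C4 (3 σ bonds, plus one π bond) has steric number 3: sp2.
C5 has 3 σ bonds, plus one π bond: steric number 3 → sp2.
C6 carries 4 σ bonds, giving a steric number of 4, so it is sp3.
C7 carries 4 σ bonds, giving a steric number of 4, so it is sp3.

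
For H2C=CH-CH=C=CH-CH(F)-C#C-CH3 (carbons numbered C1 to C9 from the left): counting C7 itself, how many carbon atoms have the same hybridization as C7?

C7 is sp (two π bonds).
C1: sp2
C2: sp2
C3: sp2
C4: sp ✓
C5: sp2
C6: sp3
C7: sp ✓
C8: sp ✓
C9: sp3
3 carbons are sp.

3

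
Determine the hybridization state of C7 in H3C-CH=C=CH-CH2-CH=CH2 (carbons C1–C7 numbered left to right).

C7 is sp2: 3 σ bonds, plus one π bond, 3 electron-density regions.

sp^2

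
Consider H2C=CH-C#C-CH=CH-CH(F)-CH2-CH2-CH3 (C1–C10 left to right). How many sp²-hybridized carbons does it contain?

4

C1: sp2 ✓
C2: sp2 ✓
C3: sp
C4: sp
C5: sp2 ✓
C6: sp2 ✓
C7: sp3
C8: sp3
C9: sp3
C10: sp3
C1, C2, C5, C6 → 4 sp2 carbons.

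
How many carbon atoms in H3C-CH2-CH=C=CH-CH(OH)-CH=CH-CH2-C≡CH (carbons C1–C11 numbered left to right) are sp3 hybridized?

4

C1: sp3 ✓
C2: sp3 ✓
C3: sp2
C4: sp
C5: sp2
C6: sp3 ✓
C7: sp2
C8: sp2
C9: sp3 ✓
C10: sp
C11: sp
C1, C2, C6, C9 → 4 sp3 carbons.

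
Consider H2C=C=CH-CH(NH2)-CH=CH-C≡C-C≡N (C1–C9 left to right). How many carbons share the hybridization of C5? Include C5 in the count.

4

C5 is sp2 (one π bond).
C1: sp2 ✓
C2: sp
C3: sp2 ✓
C4: sp3
C5: sp2 ✓
C6: sp2 ✓
C7: sp
C8: sp
C9: sp
4 carbons are sp2.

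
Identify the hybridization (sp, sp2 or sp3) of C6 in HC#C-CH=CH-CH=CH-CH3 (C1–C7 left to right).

C6 carries 3 σ bonds, plus one π bond, giving a steric number of 3, so it is sp2.

sp2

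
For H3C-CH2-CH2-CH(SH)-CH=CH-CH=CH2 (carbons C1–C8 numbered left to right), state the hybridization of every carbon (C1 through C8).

C1 sp3, C2 sp3, C3 sp3, C4 sp3, C5 sp2, C6 sp2, C7 sp2, C8 sp2

C1 has 4 σ bonds: steric number 4 → sp3.
C2 carries 4 σ bonds, giving a steric number of 4, so it is sp3.
C3 carries 4 σ bonds, giving a steric number of 4, so it is sp3.
C4: 4 σ bonds; 4 regions of electron density → sp3.
C5: 3 σ bonds, plus one π bond — 3 electron domains, sp2.
C6: 3 σ bonds, plus one π bond; 3 regions of electron density → sp2.
C7: 3 σ bonds, plus one π bond; 3 regions of electron density → sp2.
C8 — 3 σ bonds, plus one π bond. Steric number 3, so sp2.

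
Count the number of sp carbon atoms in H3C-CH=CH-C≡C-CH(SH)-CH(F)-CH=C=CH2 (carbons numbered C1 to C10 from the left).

3

C1: sp3
C2: sp2
C3: sp2
C4: sp ✓
C5: sp ✓
C6: sp3
C7: sp3
C8: sp2
C9: sp ✓
C10: sp2
C4, C5, C9 → 3 sp carbons.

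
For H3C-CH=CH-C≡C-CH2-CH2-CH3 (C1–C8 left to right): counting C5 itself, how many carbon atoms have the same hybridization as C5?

2

C5 is sp (two π bonds).
C1: sp3
C2: sp2
C3: sp2
C4: sp ✓
C5: sp ✓
C6: sp3
C7: sp3
C8: sp3
2 carbons are sp.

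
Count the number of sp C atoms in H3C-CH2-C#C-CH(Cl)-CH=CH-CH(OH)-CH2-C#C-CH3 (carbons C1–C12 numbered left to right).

C1: sp3
C2: sp3
C3: sp ✓
C4: sp ✓
C5: sp3
C6: sp2
C7: sp2
C8: sp3
C9: sp3
C10: sp ✓
C11: sp ✓
C12: sp3
C3, C4, C10, C11 → 4 sp carbons.

4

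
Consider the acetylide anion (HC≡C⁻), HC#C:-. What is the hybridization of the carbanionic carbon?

One σ bond + one lone pair = steric number 2 → sp.

sp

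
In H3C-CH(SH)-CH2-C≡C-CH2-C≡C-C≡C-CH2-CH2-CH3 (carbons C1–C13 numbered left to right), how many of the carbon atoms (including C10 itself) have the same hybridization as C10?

C10 is sp (two π bonds).
C1: sp3
C2: sp3
C3: sp3
C4: sp ✓
C5: sp ✓
C6: sp3
C7: sp ✓
C8: sp ✓
C9: sp ✓
C10: sp ✓
C11: sp3
C12: sp3
C13: sp3
6 carbons are sp.

6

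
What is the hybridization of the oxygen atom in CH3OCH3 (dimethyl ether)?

sp^3

Two σ bonds + two lone pairs = steric number 4 → sp3.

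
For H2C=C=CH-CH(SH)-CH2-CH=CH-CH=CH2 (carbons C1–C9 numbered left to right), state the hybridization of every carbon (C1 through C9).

C1 sp2, C2 sp, C3 sp2, C4 sp3, C5 sp3, C6 sp2, C7 sp2, C8 sp2, C9 sp2

C1 has 3 σ bonds, plus one π bond: steric number 3 → sp2.
C2 has 2 σ bonds, plus two π bonds: steric number 2 → sp.
C3 is sp2: 3 σ bonds, plus one π bond, 3 electron-density regions.
C4 has 4 σ bonds: steric number 4 → sp3.
C5 has 4 σ bonds: steric number 4 → sp3.
C6 is sp2: 3 σ bonds, plus one π bond, 3 electron-density regions.
C7 carries 3 σ bonds, plus one π bond, giving a steric number of 3, so it is sp2.
C8 has 3 σ bonds, plus one π bond: steric number 3 → sp2.
C9: 3 σ bonds, plus one π bond; 3 regions of electron density → sp2.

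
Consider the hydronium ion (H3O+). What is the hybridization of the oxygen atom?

sp^3

Three σ bonds + one lone pair = steric number 4 → sp3.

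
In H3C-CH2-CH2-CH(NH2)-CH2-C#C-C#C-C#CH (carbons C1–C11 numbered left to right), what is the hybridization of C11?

sp

C11 (2 σ bonds, plus two π bonds) has steric number 2: sp.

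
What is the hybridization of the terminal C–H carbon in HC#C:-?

The terminal C–H carbon has 2 σ bonds, plus two π bonds: steric number 2 → sp.

sp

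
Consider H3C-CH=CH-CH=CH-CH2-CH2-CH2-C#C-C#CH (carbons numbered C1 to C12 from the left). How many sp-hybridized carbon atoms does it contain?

4

C1: sp3
C2: sp2
C3: sp2
C4: sp2
C5: sp2
C6: sp3
C7: sp3
C8: sp3
C9: sp ✓
C10: sp ✓
C11: sp ✓
C12: sp ✓
C9, C10, C11, C12 → 4 sp carbons.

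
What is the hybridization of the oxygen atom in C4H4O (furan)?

sp2

One O lone pair is in the aromatic π system (p orbital), the other is in an sp2 hybrid in the ring plane; O has two σ bonds + one in-plane lone pair → sp2.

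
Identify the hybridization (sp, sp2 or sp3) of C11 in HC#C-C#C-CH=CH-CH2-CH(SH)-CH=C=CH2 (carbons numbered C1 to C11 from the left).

sp²

C11 carries 3 σ bonds, plus one π bond, giving a steric number of 3, so it is sp2.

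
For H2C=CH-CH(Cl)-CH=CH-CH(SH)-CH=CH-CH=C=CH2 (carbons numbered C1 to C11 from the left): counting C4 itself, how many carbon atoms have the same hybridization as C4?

8

C4 is sp2 (one π bond).
C1: sp2 ✓
C2: sp2 ✓
C3: sp3
C4: sp2 ✓
C5: sp2 ✓
C6: sp3
C7: sp2 ✓
C8: sp2 ✓
C9: sp2 ✓
C10: sp
C11: sp2 ✓
8 carbons are sp2.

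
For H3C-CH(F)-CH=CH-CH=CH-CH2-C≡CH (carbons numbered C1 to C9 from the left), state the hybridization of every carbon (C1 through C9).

C1 carries 4 σ bonds, giving a steric number of 4, so it is sp3.
C2 has 4 σ bonds: steric number 4 → sp3.
C3 — 3 σ bonds, plus one π bond. Steric number 3, so sp2.
C4 (3 σ bonds, plus one π bond) has steric number 3: sp2.
C5 (3 σ bonds, plus one π bond) has steric number 3: sp2.
C6 has 3 σ bonds, plus one π bond: steric number 3 → sp2.
C7 is sp3: 4 σ bonds, 4 electron-density regions.
C8 carries 2 σ bonds, plus two π bonds, giving a steric number of 2, so it is sp.
C9 is sp: 2 σ bonds, plus two π bonds, 2 electron-density regions.

C1 sp3, C2 sp3, C3 sp2, C4 sp2, C5 sp2, C6 sp2, C7 sp3, C8 sp, C9 sp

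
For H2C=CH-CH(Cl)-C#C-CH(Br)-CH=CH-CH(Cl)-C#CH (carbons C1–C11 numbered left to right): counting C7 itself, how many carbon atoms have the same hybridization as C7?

4

C7 is sp2 (one π bond).
C1: sp2 ✓
C2: sp2 ✓
C3: sp3
C4: sp
C5: sp
C6: sp3
C7: sp2 ✓
C8: sp2 ✓
C9: sp3
C10: sp
C11: sp
4 carbons are sp2.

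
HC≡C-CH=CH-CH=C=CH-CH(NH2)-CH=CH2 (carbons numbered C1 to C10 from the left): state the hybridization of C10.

sp2

C10: 3 σ bonds, plus one π bond — 3 electron domains, sp2.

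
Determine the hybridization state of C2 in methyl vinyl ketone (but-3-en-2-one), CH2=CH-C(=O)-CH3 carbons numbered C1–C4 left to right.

sp²

C2 carries 3 σ bonds, plus one π bond, giving a steric number of 3, so it is sp2.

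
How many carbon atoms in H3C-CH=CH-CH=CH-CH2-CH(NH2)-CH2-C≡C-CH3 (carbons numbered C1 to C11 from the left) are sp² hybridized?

C1: sp3
C2: sp2 ✓
C3: sp2 ✓
C4: sp2 ✓
C5: sp2 ✓
C6: sp3
C7: sp3
C8: sp3
C9: sp
C10: sp
C11: sp3
C2, C3, C4, C5 → 4 sp2 carbons.

4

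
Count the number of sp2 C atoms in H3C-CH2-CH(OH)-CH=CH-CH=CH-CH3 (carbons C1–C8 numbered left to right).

4

C1: sp3
C2: sp3
C3: sp3
C4: sp2 ✓
C5: sp2 ✓
C6: sp2 ✓
C7: sp2 ✓
C8: sp3
C4, C5, C6, C7 → 4 sp2 carbons.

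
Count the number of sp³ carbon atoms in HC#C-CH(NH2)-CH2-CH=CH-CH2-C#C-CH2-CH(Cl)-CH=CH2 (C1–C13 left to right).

C1: sp
C2: sp
C3: sp3 ✓
C4: sp3 ✓
C5: sp2
C6: sp2
C7: sp3 ✓
C8: sp
C9: sp
C10: sp3 ✓
C11: sp3 ✓
C12: sp2
C13: sp2
C3, C4, C7, C10, C11 → 5 sp3 carbons.

5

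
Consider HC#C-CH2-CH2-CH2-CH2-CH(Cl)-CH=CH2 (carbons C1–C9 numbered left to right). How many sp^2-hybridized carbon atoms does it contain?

2

C1: sp
C2: sp
C3: sp3
C4: sp3
C5: sp3
C6: sp3
C7: sp3
C8: sp2 ✓
C9: sp2 ✓
C8, C9 → 2 sp2 carbons.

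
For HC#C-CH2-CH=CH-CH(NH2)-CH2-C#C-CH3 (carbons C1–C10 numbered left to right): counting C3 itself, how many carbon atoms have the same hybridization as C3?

4

C3 is sp3 (only σ bonds).
C1: sp
C2: sp
C3: sp3 ✓
C4: sp2
C5: sp2
C6: sp3 ✓
C7: sp3 ✓
C8: sp
C9: sp
C10: sp3 ✓
4 carbons are sp3.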